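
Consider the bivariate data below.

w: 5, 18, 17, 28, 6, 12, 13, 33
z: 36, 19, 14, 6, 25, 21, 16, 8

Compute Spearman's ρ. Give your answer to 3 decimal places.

Rank w: 1, 6, 5, 7, 2, 3, 4, 8
Rank z: 8, 5, 3, 1, 7, 6, 4, 2
d = rank(w) − rank(z): -7, 1, 2, 6, -5, -3, 0, 6; Σd² = 160
ρ = 1 − 6Σd² / [n(n²−1)] = 1 − 6×160 / (8×63) = 1 − 960/504 ≈ -0.905

-0.905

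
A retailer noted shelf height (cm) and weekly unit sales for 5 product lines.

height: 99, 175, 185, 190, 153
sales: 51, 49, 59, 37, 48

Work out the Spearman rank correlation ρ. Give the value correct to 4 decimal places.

-0.3000

Rank height: 1, 3, 4, 5, 2
Rank sales: 4, 3, 5, 1, 2
d = rank(height) − rank(sales): -3, 0, -1, 4, 0; Σd² = 26
ρ = 1 − 6Σd² / [n(n²−1)] = 1 − 6×26 / (5×24) = 1 − 156/120 ≈ -0.3000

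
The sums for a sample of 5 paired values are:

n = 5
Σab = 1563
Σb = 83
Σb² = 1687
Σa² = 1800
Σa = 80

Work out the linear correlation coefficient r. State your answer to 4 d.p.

0.5861

r = (nΣab − ΣaΣb) / √[(nΣa² − (Σa)²)(nΣb² − (Σb)²)]
Numerator: 5×1563 − 80×83 = 1175
Denominator: √[(9000 − 6400)(8435 − 6889)] = √[2600 × 1546] = 2004.8940
r = 1175 / 2004.8940 ≈ 0.5861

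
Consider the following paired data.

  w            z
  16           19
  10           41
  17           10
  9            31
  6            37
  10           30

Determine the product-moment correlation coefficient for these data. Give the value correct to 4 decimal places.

n = 6, Σw = 68, Σz = 168, Σw² = 862, Σz² = 5372, Σwz = 1685
nΣwz − ΣwΣz = 10110 − 11424 = -1314
nΣw² − (Σw)² = 5172 − 4624 = 548; nΣz² − (Σz)² = 32232 − 28224 = 4008
r = -1314 / √(548 × 4008) = -1314 / 1482.0202 ≈ -0.8866

-0.8866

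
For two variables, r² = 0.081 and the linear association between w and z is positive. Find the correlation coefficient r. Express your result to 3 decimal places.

0.285

|r| = √0.081 = 0.285
The association is positive, so r = 0.285.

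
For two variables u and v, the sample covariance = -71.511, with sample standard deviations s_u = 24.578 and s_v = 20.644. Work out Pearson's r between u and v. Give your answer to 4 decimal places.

-0.1409

r = Cov(u,v) / (s_u · s_v) = -71.511 / (24.578 × 20.644)
  = -71.511 / 507.3882 ≈ -0.1409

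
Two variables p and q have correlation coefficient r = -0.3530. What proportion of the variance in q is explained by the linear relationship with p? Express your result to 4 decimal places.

r² = (-0.3530)² = 0.1246

0.1246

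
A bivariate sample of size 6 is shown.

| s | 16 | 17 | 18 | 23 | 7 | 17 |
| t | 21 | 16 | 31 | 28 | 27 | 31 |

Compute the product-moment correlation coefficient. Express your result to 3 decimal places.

n = 6, Σs = 98, Σt = 154, Σs² = 1736, Σt² = 4132, Σst = 2526
nΣst − ΣsΣt = 15156 − 15092 = 64
nΣs² − (Σs)² = 10416 − 9604 = 812; nΣt² − (Σt)² = 24792 − 23716 = 1076
r = 64 / √(812 × 1076) = 64 / 934.7256 ≈ 0.068

0.068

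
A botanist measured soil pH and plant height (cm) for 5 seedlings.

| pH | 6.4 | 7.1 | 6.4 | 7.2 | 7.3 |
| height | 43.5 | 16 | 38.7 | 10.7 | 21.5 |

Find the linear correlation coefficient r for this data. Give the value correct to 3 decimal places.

-0.923

n = 5, Σx = 34.4, Σy = 130.4, Σx² = 237.46, Σy² = 4222.68, Σxy = 873.67
nΣxy − ΣxΣy = 4368.35 − 4485.76 = -117.41
nΣx² − (Σx)² = 1187.3 − 1183.36 = 3.94; nΣy² − (Σy)² = 21113.4 − 17004.16 = 4109.24
r = -117.41 / √(3.94 × 4109.24) = -117.41 / 127.2415 ≈ -0.923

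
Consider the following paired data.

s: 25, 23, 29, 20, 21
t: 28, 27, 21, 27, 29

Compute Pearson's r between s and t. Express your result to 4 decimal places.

-0.8080

n = 5, Σs = 118, Σt = 132, Σs² = 2836, Σt² = 3524, Σst = 3079
nΣst − ΣsΣt = 15395 − 15576 = -181
nΣs² − (Σs)² = 14180 − 13924 = 256; nΣt² − (Σt)² = 17620 − 17424 = 196
r = -181 / √(256 × 196) = -181 / 224.0000 ≈ -0.8080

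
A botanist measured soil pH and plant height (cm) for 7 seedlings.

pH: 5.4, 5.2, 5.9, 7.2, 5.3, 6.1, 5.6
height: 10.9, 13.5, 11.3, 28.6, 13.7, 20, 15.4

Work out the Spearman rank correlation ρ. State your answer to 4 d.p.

0.6071

Rank pH: 3, 1, 5, 7, 2, 6, 4
Rank height: 1, 3, 2, 7, 4, 6, 5
d = rank(pH) − rank(height): 2, -2, 3, 0, -2, 0, -1; Σd² = 22
ρ = 1 − 6Σd² / [n(n²−1)] = 1 − 6×22 / (7×48) = 1 − 132/336 ≈ 0.6071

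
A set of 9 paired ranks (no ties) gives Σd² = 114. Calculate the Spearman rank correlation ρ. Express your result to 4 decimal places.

0.0500

ρ = 1 − 6Σd² / [n(n²−1)] = 1 − 6×114 / (9×80)
  = 1 − 684/720 = 1 − 0.95000 ≈ 0.0500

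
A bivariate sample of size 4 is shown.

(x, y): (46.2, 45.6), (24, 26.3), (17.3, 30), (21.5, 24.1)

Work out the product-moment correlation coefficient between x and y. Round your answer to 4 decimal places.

0.9067

n = 4, Σx = 109, Σy = 126, Σx² = 3471.98, Σy² = 4251.86, Σxy = 3775.07
nΣxy − ΣxΣy = 15100.28 − 13734 = 1366.28
nΣx² − (Σx)² = 13887.92 − 11881 = 2006.92; nΣy² − (Σy)² = 17007.44 − 15876 = 1131.44
r = 1366.28 / √(2006.92 × 1131.44) = 1366.28 / 1506.8874 ≈ 0.9067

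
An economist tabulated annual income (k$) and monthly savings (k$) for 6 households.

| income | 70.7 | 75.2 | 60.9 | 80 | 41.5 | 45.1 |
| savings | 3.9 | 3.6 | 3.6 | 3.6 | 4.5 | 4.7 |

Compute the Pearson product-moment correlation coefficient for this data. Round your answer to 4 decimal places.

-0.8816

n = 6, Σx = 373.4, Σy = 23.9, Σx² = 24518.6, Σy² = 96.43, Σxy = 1452.41
nΣxy − ΣxΣy = 8714.46 − 8924.26 = -209.8
nΣx² − (Σx)² = 147111.6 − 139427.56 = 7684.04; nΣy² − (Σy)² = 578.58 − 571.21 = 7.37
r = -209.8 / √(7684.04 × 7.37) = -209.8 / 237.9735 ≈ -0.8816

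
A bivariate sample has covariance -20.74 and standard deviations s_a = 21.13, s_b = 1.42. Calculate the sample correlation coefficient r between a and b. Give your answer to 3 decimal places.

r = Cov(a,b) / (s_a · s_b) = -20.74 / (21.13 × 1.42)
  = -20.74 / 30.0046 ≈ -0.691

-0.691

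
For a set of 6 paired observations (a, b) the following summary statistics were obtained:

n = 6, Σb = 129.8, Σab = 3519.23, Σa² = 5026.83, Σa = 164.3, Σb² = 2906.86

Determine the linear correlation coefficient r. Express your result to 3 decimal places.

-0.154

r = (nΣab − ΣaΣb) / √[(nΣa² − (Σa)²)(nΣb² − (Σb)²)]
Numerator: 6×3519.23 − 164.3×129.8 = -210.76
Denominator: √[(30160.98 − 26994.49)(17441.16 − 16848.04)] = √[3166.49 × 593.12] = 1370.4410
r = -210.76 / 1370.4410 ≈ -0.154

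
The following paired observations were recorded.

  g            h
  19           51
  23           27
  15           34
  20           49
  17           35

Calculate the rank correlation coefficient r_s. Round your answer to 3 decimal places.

Rank g: 3, 5, 1, 4, 2
Rank h: 5, 1, 2, 4, 3
d = rank(g) − rank(h): -2, 4, -1, 0, -1; Σd² = 22
ρ = 1 − 6Σd² / [n(n²−1)] = 1 − 6×22 / (5×24) = 1 − 132/120 ≈ -0.100

-0.100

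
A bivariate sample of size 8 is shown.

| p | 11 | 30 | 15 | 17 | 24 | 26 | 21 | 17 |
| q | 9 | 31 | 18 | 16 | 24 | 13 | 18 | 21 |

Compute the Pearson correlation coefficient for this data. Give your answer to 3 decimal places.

0.677

n = 8, Σp = 161, Σq = 150, Σp² = 3517, Σq² = 3132, Σpq = 3220
nΣpq − ΣpΣq = 25760 − 24150 = 1610
nΣp² − (Σp)² = 28136 − 25921 = 2215; nΣq² − (Σq)² = 25056 − 22500 = 2556
r = 1610 / √(2215 × 2556) = 1610 / 2379.3991 ≈ 0.677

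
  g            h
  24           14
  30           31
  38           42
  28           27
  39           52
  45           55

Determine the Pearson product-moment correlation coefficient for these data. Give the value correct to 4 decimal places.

n = 6, Σg = 204, Σh = 221, Σg² = 7250, Σh² = 9379, Σgh = 8121
nΣgh − ΣgΣh = 48726 − 45084 = 3642
nΣg² − (Σg)² = 43500 − 41616 = 1884; nΣh² − (Σh)² = 56274 − 48841 = 7433
r = 3642 / √(1884 × 7433) = 3642 / 3742.1614 ≈ 0.9732

0.9732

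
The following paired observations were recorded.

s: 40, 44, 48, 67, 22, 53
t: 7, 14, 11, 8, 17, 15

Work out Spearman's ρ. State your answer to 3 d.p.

Rank s: 2, 3, 4, 6, 1, 5
Rank t: 1, 4, 3, 2, 6, 5
d = rank(s) − rank(t): 1, -1, 1, 4, -5, 0; Σd² = 44
ρ = 1 − 6Σd² / [n(n²−1)] = 1 − 6×44 / (6×35) = 1 − 264/210 ≈ -0.257

-0.257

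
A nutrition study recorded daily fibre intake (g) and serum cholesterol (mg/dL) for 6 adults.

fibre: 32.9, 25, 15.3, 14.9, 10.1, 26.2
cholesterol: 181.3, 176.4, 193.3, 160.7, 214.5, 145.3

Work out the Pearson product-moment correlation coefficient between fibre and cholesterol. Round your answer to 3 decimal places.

-0.492

n = 6, Σx = 124.4, Σy = 1071.5, Σx² = 2951.96, Σy² = 194298.37, Σxy = 21700
nΣxy − ΣxΣy = 130200 − 133294.6 = -3094.6
nΣx² − (Σx)² = 17711.76 − 15475.36 = 2236.4; nΣy² − (Σy)² = 1165790.22 − 1148112.25 = 17677.97
r = -3094.6 / √(2236.4 × 17677.97) = -3094.6 / 6287.6873 ≈ -0.492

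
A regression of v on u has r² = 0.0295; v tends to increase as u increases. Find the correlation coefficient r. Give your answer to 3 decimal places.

|r| = √0.0295 = 0.172
The association is positive, so r = 0.172.

0.172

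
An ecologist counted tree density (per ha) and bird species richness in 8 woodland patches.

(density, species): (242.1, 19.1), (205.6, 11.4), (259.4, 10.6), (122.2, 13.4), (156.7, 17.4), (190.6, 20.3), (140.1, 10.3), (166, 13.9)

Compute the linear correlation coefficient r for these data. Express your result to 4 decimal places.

0.0966

n = 8, Σx = 1482.7, Σy = 116.4, Σx² = 291172.23, Σy² = 1800.84, Σxy = 21701.26
nΣxy − ΣxΣy = 173610.08 − 172586.28 = 1023.8
nΣx² − (Σx)² = 2329377.84 − 2198399.29 = 130978.55; nΣy² − (Σy)² = 14406.72 − 13548.96 = 857.76
r = 1023.8 / √(130978.55 × 857.76) = 1023.8 / 10599.4415 ≈ 0.0966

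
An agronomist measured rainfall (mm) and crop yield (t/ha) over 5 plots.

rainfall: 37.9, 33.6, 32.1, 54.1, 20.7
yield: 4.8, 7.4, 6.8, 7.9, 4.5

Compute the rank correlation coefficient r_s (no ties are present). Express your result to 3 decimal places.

0.700

Rank rainfall: 4, 3, 2, 5, 1
Rank yield: 2, 4, 3, 5, 1
d = rank(rainfall) − rank(yield): 2, -1, -1, 0, 0; Σd² = 6
ρ = 1 − 6Σd² / [n(n²−1)] = 1 − 6×6 / (5×24) = 1 − 36/120 ≈ 0.700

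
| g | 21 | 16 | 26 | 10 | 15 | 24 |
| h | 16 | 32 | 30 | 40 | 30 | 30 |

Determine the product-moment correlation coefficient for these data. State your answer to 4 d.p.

-0.5322

n = 6, Σg = 112, Σh = 178, Σg² = 2274, Σh² = 5580, Σgh = 3198
nΣgh − ΣgΣh = 19188 − 19936 = -748
nΣg² − (Σg)² = 13644 − 12544 = 1100; nΣh² − (Σh)² = 33480 − 31684 = 1796
r = -748 / √(1100 × 1796) = -748 / 1405.5604 ≈ -0.5322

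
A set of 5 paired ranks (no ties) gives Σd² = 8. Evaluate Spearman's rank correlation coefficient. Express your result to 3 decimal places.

0.600

ρ = 1 − 6Σd² / [n(n²−1)] = 1 − 6×8 / (5×24)
  = 1 − 48/120 = 1 − 0.4000 ≈ 0.600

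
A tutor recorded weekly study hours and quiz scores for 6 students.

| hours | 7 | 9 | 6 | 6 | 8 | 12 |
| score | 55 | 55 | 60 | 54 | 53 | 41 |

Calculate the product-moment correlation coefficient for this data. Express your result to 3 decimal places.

n = 6, Σx = 48, Σy = 318, Σx² = 410, Σy² = 17056, Σxy = 2480
nΣxy − ΣxΣy = 14880 − 15264 = -384
nΣx² − (Σx)² = 2460 − 2304 = 156; nΣy² − (Σy)² = 102336 − 101124 = 1212
r = -384 / √(156 × 1212) = -384 / 434.8241 ≈ -0.883

-0.883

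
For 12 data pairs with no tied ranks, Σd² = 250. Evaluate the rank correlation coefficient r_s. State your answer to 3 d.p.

0.126

ρ = 1 − 6Σd² / [n(n²−1)] = 1 − 6×250 / (12×143)
  = 1 − 1500/1716 = 1 − 0.8741 ≈ 0.126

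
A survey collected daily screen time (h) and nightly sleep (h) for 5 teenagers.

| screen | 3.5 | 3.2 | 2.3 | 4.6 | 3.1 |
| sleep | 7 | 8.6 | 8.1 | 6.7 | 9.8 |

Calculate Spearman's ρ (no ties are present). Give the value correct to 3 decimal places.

Rank screen: 4, 3, 1, 5, 2
Rank sleep: 2, 4, 3, 1, 5
d = rank(screen) − rank(sleep): 2, -1, -2, 4, -3; Σd² = 34
ρ = 1 − 6Σd² / [n(n²−1)] = 1 − 6×34 / (5×24) = 1 − 204/120 ≈ -0.700

-0.700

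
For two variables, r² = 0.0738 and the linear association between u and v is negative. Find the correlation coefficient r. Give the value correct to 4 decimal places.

-0.2717

|r| = √0.0738 = 0.2717
The association is negative, so r = −0.2717.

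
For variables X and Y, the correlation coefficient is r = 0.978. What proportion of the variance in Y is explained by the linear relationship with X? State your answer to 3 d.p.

r² = (0.978)² = 0.956

0.956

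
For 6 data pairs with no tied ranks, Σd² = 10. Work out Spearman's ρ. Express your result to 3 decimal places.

ρ = 1 − 6Σd² / [n(n²−1)] = 1 − 6×10 / (6×35)
  = 1 − 60/210 = 1 − 0.2857 ≈ 0.714

0.714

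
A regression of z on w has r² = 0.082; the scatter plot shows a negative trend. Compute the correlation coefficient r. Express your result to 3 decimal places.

|r| = √0.082 = 0.286
The association is negative, so r = −0.286.

-0.286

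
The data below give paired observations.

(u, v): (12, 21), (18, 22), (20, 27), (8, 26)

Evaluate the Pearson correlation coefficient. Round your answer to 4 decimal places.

0.0822

n = 4, Σu = 58, Σv = 96, Σu² = 932, Σv² = 2330, Σuv = 1396
nΣuv − ΣuΣv = 5584 − 5568 = 16
nΣu² − (Σu)² = 3728 − 3364 = 364; nΣv² − (Σv)² = 9320 − 9216 = 104
r = 16 / √(364 × 104) = 16 / 194.5662 ≈ 0.0822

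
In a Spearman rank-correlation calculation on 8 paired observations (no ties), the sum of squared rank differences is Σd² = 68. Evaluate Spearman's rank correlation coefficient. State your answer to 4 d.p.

0.1905

ρ = 1 − 6Σd² / [n(n²−1)] = 1 − 6×68 / (8×63)
  = 1 − 408/504 = 1 − 0.80952 ≈ 0.1905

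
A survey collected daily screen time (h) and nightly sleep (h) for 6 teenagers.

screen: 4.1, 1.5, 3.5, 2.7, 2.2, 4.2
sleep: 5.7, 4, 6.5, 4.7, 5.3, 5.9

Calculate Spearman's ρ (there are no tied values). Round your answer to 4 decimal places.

0.7714

Rank screen: 5, 1, 4, 3, 2, 6
Rank sleep: 4, 1, 6, 2, 3, 5
d = rank(screen) − rank(sleep): 1, 0, -2, 1, -1, 1; Σd² = 8
ρ = 1 − 6Σd² / [n(n²−1)] = 1 − 6×8 / (6×35) = 1 − 48/210 ≈ 0.7714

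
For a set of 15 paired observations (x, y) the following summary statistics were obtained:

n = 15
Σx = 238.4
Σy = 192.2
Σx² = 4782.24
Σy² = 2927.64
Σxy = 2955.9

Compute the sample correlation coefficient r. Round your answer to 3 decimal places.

r = (nΣxy − ΣxΣy) / √[(nΣx² − (Σx)²)(nΣy² − (Σy)²)]
Numerator: 15×2955.9 − 238.4×192.2 = -1481.98
Denominator: √[(71733.6 − 56834.56)(43914.6 − 36940.84)] = √[14899.04 × 6973.76] = 10193.2492
r = -1481.98 / 10193.2492 ≈ -0.145

-0.145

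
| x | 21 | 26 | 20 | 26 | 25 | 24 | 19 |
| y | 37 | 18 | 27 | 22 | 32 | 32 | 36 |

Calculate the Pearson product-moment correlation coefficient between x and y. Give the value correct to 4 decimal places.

n = 7, Σx = 161, Σy = 204, Σx² = 3755, Σy² = 6250, Σxy = 4609
nΣxy − ΣxΣy = 32263 − 32844 = -581
nΣx² − (Σx)² = 26285 − 25921 = 364; nΣy² − (Σy)² = 43750 − 41616 = 2134
r = -581 / √(364 × 2134) = -581 / 881.3490 ≈ -0.6592

-0.6592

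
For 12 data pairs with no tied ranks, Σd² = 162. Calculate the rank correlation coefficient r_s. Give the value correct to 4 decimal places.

0.4336

ρ = 1 − 6Σd² / [n(n²−1)] = 1 − 6×162 / (12×143)
  = 1 − 972/1716 = 1 − 0.56643 ≈ 0.4336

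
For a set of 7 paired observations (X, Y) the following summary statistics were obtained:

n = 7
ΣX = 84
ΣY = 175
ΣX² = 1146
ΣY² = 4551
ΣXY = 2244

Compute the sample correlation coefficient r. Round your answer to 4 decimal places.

r = (nΣXY − ΣXΣY) / √[(nΣX² − (ΣX)²)(nΣY² − (ΣY)²)]
Numerator: 7×2244 − 84×175 = 1008
Denominator: √[(8022 − 7056)(31857 − 30625)] = √[966 × 1232] = 1090.9225
r = 1008 / 1090.9225 ≈ 0.9240

0.9240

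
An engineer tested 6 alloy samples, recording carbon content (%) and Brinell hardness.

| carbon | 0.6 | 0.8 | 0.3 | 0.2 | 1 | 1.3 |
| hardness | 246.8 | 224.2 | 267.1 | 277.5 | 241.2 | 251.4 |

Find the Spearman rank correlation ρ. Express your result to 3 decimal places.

Rank carbon: 3, 4, 2, 1, 5, 6
Rank hardness: 3, 1, 5, 6, 2, 4
d = rank(carbon) − rank(hardness): 0, 3, -3, -5, 3, 2; Σd² = 56
ρ = 1 − 6Σd² / [n(n²−1)] = 1 − 6×56 / (6×35) = 1 − 336/210 ≈ -0.600

-0.600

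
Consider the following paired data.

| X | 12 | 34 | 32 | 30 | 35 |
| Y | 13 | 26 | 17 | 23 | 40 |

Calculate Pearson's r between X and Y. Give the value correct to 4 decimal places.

0.6879

n = 5, ΣX = 143, ΣY = 119, ΣX² = 4449, ΣY² = 3263, ΣXY = 3674
nΣXY − ΣXΣY = 18370 − 17017 = 1353
nΣX² − (ΣX)² = 22245 − 20449 = 1796; nΣY² − (ΣY)² = 16315 − 14161 = 2154
r = 1353 / √(1796 × 2154) = 1353 / 1966.8716 ≈ 0.6879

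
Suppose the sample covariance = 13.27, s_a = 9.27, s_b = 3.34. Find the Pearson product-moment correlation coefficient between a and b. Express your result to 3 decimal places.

r = Cov(a,b) / (s_a · s_b) = 13.27 / (9.27 × 3.34)
  = 13.27 / 30.9618 ≈ 0.429

0.429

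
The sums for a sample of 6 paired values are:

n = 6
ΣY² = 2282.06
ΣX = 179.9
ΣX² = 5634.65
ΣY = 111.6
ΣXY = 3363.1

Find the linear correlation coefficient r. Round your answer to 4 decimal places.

r = (nΣXY − ΣXΣY) / √[(nΣX² − (ΣX)²)(nΣY² − (ΣY)²)]
Numerator: 6×3363.1 − 179.9×111.6 = 101.76
Denominator: √[(33807.9 − 32364.01)(13692.36 − 12454.56)] = √[1443.89 × 1237.8] = 1336.8796
r = 101.76 / 1336.8796 ≈ 0.0761

0.0761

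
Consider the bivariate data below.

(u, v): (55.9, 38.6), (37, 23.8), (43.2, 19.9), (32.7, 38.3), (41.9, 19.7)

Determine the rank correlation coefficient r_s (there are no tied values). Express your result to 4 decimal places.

0.1000

Rank u: 5, 2, 4, 1, 3
Rank v: 5, 3, 2, 4, 1
d = rank(u) − rank(v): 0, -1, 2, -3, 2; Σd² = 18
ρ = 1 − 6Σd² / [n(n²−1)] = 1 − 6×18 / (5×24) = 1 − 108/120 ≈ 0.1000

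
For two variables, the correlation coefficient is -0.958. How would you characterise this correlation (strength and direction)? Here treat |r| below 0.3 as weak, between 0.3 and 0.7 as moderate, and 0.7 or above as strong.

r = -0.958 < 0 so the relationship is negative.
|r| = 0.958, which falls in the strong range.

strong negative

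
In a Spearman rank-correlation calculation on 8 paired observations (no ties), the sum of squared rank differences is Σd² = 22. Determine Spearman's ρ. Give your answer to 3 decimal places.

0.738

ρ = 1 − 6Σd² / [n(n²−1)] = 1 − 6×22 / (8×63)
  = 1 − 132/504 = 1 − 0.2619 ≈ 0.738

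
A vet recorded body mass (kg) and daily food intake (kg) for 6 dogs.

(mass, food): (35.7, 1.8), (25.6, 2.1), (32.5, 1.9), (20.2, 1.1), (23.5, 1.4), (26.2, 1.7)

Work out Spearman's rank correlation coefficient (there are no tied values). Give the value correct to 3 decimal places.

Rank mass: 6, 3, 5, 1, 2, 4
Rank food: 4, 6, 5, 1, 2, 3
d = rank(mass) − rank(food): 2, -3, 0, 0, 0, 1; Σd² = 14
ρ = 1 − 6Σd² / [n(n²−1)] = 1 − 6×14 / (6×35) = 1 − 84/210 ≈ 0.600

0.600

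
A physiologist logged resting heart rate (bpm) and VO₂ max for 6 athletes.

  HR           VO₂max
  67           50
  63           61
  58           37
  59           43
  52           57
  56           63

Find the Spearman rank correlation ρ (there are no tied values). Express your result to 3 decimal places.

Rank HR: 6, 5, 3, 4, 1, 2
Rank VO₂max: 3, 5, 1, 2, 4, 6
d = rank(HR) − rank(VO₂max): 3, 0, 2, 2, -3, -4; Σd² = 42
ρ = 1 − 6Σd² / [n(n²−1)] = 1 − 6×42 / (6×35) = 1 − 252/210 ≈ -0.200

-0.200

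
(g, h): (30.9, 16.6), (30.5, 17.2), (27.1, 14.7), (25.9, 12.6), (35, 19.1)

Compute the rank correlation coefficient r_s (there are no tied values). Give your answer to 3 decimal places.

Rank g: 4, 3, 2, 1, 5
Rank h: 3, 4, 2, 1, 5
d = rank(g) − rank(h): 1, -1, 0, 0, 0; Σd² = 2
ρ = 1 − 6Σd² / [n(n²−1)] = 1 − 6×2 / (5×24) = 1 − 12/120 ≈ 0.900

0.900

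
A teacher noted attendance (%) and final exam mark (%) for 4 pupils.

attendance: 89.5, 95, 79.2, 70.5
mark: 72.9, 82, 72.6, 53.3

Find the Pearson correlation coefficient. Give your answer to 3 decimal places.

0.915

n = 4, Σx = 334.2, Σy = 280.8, Σx² = 28278.14, Σy² = 20150.06, Σxy = 23822.12
nΣxy − ΣxΣy = 95288.48 − 93843.36 = 1445.12
nΣx² − (Σx)² = 113112.56 − 111689.64 = 1422.92; nΣy² − (Σy)² = 80600.24 − 78848.64 = 1751.6
r = 1445.12 / √(1422.92 × 1751.6) = 1445.12 / 1578.7294 ≈ 0.915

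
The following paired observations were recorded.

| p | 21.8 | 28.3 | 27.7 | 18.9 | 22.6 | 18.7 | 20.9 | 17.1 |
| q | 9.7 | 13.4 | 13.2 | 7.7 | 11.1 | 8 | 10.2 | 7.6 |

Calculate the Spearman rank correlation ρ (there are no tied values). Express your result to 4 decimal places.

Rank p: 5, 8, 7, 3, 6, 2, 4, 1
Rank q: 4, 8, 7, 2, 6, 3, 5, 1
d = rank(p) − rank(q): 1, 0, 0, 1, 0, -1, -1, 0; Σd² = 4
ρ = 1 − 6Σd² / [n(n²−1)] = 1 − 6×4 / (8×63) = 1 − 24/504 ≈ 0.9524

0.9524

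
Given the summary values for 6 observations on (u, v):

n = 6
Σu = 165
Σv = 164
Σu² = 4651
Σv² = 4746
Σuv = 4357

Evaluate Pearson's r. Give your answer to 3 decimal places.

r = (nΣuv − ΣuΣv) / √[(nΣu² − (Σu)²)(nΣv² − (Σv)²)]
Numerator: 6×4357 − 165×164 = -918
Denominator: √[(27906 − 27225)(28476 − 26896)] = √[681 × 1580] = 1037.2946
r = -918 / 1037.2946 ≈ -0.885

-0.885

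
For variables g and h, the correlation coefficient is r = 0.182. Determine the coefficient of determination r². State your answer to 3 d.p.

r² = (0.182)² = 0.033

0.033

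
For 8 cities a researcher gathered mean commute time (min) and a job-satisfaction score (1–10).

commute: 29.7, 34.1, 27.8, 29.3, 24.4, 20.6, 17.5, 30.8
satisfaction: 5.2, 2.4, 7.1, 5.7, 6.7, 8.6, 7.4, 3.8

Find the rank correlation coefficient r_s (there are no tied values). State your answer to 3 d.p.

-0.952

Rank commute: 6, 8, 4, 5, 3, 2, 1, 7
Rank satisfaction: 3, 1, 6, 4, 5, 8, 7, 2
d = rank(commute) − rank(satisfaction): 3, 7, -2, 1, -2, -6, -6, 5; Σd² = 164
ρ = 1 − 6Σd² / [n(n²−1)] = 1 − 6×164 / (8×63) = 1 − 984/504 ≈ -0.952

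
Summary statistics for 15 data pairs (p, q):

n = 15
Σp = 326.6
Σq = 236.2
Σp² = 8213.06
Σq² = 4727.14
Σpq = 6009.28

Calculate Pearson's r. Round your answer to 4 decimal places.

0.8222

r = (nΣpq − ΣpΣq) / √[(nΣp² − (Σp)²)(nΣq² − (Σq)²)]
Numerator: 15×6009.28 − 326.6×236.2 = 12996.28
Denominator: √[(123195.9 − 106667.56)(70907.1 − 55790.44)] = √[16528.34 × 15116.66] = 15806.7484
r = 12996.28 / 15806.7484 ≈ 0.8222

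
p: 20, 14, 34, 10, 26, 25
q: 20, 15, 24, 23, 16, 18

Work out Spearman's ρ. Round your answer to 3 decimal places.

0.200

Rank p: 3, 2, 6, 1, 5, 4
Rank q: 4, 1, 6, 5, 2, 3
d = rank(p) − rank(q): -1, 1, 0, -4, 3, 1; Σd² = 28
ρ = 1 − 6Σd² / [n(n²−1)] = 1 − 6×28 / (6×35) = 1 − 168/210 ≈ 0.200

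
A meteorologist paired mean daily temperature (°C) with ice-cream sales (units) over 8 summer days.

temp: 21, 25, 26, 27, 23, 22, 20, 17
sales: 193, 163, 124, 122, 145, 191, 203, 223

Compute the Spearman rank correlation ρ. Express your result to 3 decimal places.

-0.976

Rank temp: 3, 6, 7, 8, 5, 4, 2, 1
Rank sales: 6, 4, 2, 1, 3, 5, 7, 8
d = rank(temp) − rank(sales): -3, 2, 5, 7, 2, -1, -5, -7; Σd² = 166
ρ = 1 − 6Σd² / [n(n²−1)] = 1 − 6×166 / (8×63) = 1 − 996/504 ≈ -0.976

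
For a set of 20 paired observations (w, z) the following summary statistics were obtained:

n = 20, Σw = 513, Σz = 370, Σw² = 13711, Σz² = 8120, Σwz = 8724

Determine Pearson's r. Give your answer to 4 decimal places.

r = (nΣwz − ΣwΣz) / √[(nΣw² − (Σw)²)(nΣz² − (Σz)²)]
Numerator: 20×8724 − 513×370 = -15330
Denominator: √[(274220 − 263169)(162400 − 136900)] = √[11051 × 25500] = 16786.9145
r = -15330 / 16786.9145 ≈ -0.9132

-0.9132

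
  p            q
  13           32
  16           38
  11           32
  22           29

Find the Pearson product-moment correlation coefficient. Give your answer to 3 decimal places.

-0.304

n = 4, Σp = 62, Σq = 131, Σp² = 1030, Σq² = 4333, Σpq = 2014
nΣpq − ΣpΣq = 8056 − 8122 = -66
nΣp² − (Σp)² = 4120 − 3844 = 276; nΣq² − (Σq)² = 17332 − 17161 = 171
r = -66 / √(276 × 171) = -66 / 217.2464 ≈ -0.304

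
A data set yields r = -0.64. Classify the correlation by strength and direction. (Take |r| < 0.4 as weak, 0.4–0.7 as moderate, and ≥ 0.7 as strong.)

moderate negative

r = -0.64 < 0 so the relationship is negative.
|r| = 0.64, which falls in the moderate range.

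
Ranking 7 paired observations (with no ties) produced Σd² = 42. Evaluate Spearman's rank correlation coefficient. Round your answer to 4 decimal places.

ρ = 1 − 6Σd² / [n(n²−1)] = 1 − 6×42 / (7×48)
  = 1 − 252/336 = 1 − 0.75000 ≈ 0.2500

0.2500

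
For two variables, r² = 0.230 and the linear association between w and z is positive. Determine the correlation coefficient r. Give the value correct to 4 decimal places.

0.4796

|r| = √0.230 = 0.4796
The association is positive, so r = 0.4796.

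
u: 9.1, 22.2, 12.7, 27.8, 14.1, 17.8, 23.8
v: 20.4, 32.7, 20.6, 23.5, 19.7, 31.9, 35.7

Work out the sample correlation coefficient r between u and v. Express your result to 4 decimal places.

0.5875

n = 7, Σu = 127.5, Σv = 184.5, Σu² = 2591.87, Σv² = 5142.25, Σuv = 3521.75
nΣuv − ΣuΣv = 24652.25 − 23523.75 = 1128.5
nΣu² − (Σu)² = 18143.09 − 16256.25 = 1886.84; nΣv² − (Σv)² = 35995.75 − 34040.25 = 1955.5
r = 1128.5 / √(1886.84 × 1955.5) = 1128.5 / 1920.8632 ≈ 0.5875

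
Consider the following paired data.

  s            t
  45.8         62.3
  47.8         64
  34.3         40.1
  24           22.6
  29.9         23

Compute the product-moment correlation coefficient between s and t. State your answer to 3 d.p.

0.978

n = 5, Σs = 181.8, Σt = 212, Σs² = 7028.98, Σt² = 10625.06, Σst = 8518.07
nΣst − ΣsΣt = 42590.35 − 38541.6 = 4048.75
nΣs² − (Σs)² = 35144.9 − 33051.24 = 2093.66; nΣt² − (Σt)² = 53125.3 − 44944 = 8181.3
r = 4048.75 / √(2093.66 × 8181.3) = 4048.75 / 4138.7028 ≈ 0.978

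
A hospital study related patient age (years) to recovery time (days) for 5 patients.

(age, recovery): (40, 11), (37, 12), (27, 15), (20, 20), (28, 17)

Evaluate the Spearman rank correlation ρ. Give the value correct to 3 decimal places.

Rank age: 5, 4, 2, 1, 3
Rank recovery: 1, 2, 3, 5, 4
d = rank(age) − rank(recovery): 4, 2, -1, -4, -1; Σd² = 38
ρ = 1 − 6Σd² / [n(n²−1)] = 1 − 6×38 / (5×24) = 1 − 228/120 ≈ -0.900

-0.900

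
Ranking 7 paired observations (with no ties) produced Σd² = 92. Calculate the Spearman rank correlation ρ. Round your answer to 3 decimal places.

-0.643

ρ = 1 − 6Σd² / [n(n²−1)] = 1 − 6×92 / (7×48)
  = 1 − 552/336 = 1 − 1.6429 ≈ -0.643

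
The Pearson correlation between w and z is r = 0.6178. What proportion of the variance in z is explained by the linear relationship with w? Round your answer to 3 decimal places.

r² = (0.6178)² = 0.382

0.382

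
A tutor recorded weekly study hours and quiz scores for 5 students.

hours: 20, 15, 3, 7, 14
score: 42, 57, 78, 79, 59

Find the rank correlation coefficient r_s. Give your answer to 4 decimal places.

Rank hours: 5, 4, 1, 2, 3
Rank score: 1, 2, 4, 5, 3
d = rank(hours) − rank(score): 4, 2, -3, -3, 0; Σd² = 38
ρ = 1 − 6Σd² / [n(n²−1)] = 1 − 6×38 / (5×24) = 1 − 228/120 ≈ -0.9000

-0.9000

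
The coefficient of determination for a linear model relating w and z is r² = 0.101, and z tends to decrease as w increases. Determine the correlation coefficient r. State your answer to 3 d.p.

|r| = √0.101 = 0.318
The association is negative, so r = −0.318.

-0.318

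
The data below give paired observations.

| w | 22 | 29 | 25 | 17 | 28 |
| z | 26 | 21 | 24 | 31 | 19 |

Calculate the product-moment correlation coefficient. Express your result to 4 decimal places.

-0.9723

n = 5, Σw = 121, Σz = 121, Σw² = 3023, Σz² = 3015, Σwz = 2840
nΣwz − ΣwΣz = 14200 − 14641 = -441
nΣw² − (Σw)² = 15115 − 14641 = 474; nΣz² − (Σz)² = 15075 − 14641 = 434
r = -441 / √(474 × 434) = -441 / 453.5593 ≈ -0.9723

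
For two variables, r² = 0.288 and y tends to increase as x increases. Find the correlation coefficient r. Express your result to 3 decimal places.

0.537

|r| = √0.288 = 0.537
The association is positive, so r = 0.537.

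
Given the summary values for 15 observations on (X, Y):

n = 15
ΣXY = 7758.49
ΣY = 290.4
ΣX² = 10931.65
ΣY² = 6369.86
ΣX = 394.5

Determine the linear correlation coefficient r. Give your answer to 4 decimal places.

0.1876

r = (nΣXY − ΣXΣY) / √[(nΣX² − (ΣX)²)(nΣY² − (ΣY)²)]
Numerator: 15×7758.49 − 394.5×290.4 = 1814.55
Denominator: √[(163974.75 − 155630.25)(95547.9 − 84332.16)] = √[8344.5 × 11215.74] = 9674.1792
r = 1814.55 / 9674.1792 ≈ 0.1876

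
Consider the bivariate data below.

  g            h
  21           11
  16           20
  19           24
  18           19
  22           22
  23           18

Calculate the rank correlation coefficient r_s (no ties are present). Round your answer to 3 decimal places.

Rank g: 4, 1, 3, 2, 5, 6
Rank h: 1, 4, 6, 3, 5, 2
d = rank(g) − rank(h): 3, -3, -3, -1, 0, 4; Σd² = 44
ρ = 1 − 6Σd² / [n(n²−1)] = 1 − 6×44 / (6×35) = 1 − 264/210 ≈ -0.257

-0.257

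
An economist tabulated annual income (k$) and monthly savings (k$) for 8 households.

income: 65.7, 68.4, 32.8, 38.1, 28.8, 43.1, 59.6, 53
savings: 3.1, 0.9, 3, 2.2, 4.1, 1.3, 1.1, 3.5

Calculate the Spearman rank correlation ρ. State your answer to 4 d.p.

-0.5476

Rank income: 7, 8, 2, 3, 1, 4, 6, 5
Rank savings: 6, 1, 5, 4, 8, 3, 2, 7
d = rank(income) − rank(savings): 1, 7, -3, -1, -7, 1, 4, -2; Σd² = 130
ρ = 1 − 6Σd² / [n(n²−1)] = 1 − 6×130 / (8×63) = 1 − 780/504 ≈ -0.5476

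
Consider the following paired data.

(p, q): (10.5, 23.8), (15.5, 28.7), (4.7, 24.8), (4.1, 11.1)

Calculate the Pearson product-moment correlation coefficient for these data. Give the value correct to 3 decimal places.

n = 4, Σp = 34.8, Σq = 88.4, Σp² = 389.4, Σq² = 2128.38, Σpq = 856.82
nΣpq − ΣpΣq = 3427.28 − 3076.32 = 350.96
nΣp² − (Σp)² = 1557.6 − 1211.04 = 346.56; nΣq² − (Σq)² = 8513.52 − 7814.56 = 698.96
r = 350.96 / √(346.56 × 698.96) = 350.96 / 492.1703 ≈ 0.713

0.713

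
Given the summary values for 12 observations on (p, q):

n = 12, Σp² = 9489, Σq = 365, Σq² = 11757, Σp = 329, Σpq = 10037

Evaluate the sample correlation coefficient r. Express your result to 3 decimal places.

r = (nΣpq − ΣpΣq) / √[(nΣp² − (Σp)²)(nΣq² − (Σq)²)]
Numerator: 12×10037 − 329×365 = 359
Denominator: √[(113868 − 108241)(141084 − 133225)] = √[5627 × 7859] = 6650.0070
r = 359 / 6650.0070 ≈ 0.054

0.054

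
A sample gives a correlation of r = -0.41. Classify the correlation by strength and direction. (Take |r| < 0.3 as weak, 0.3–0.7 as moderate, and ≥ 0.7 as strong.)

r = -0.41 < 0 so the relationship is negative.
|r| = 0.41, which falls in the moderate range.

moderate negative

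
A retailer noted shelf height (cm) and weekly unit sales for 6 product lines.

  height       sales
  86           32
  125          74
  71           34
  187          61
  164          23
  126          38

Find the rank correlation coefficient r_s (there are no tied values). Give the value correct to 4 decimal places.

0.1429

Rank height: 2, 3, 1, 6, 5, 4
Rank sales: 2, 6, 3, 5, 1, 4
d = rank(height) − rank(sales): 0, -3, -2, 1, 4, 0; Σd² = 30
ρ = 1 − 6Σd² / [n(n²−1)] = 1 − 6×30 / (6×35) = 1 − 180/210 ≈ 0.1429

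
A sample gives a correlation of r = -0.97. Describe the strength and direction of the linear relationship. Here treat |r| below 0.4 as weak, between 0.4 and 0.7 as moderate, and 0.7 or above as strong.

strong negative

r = -0.97 < 0 so the relationship is negative.
|r| = 0.97, which falls in the strong range.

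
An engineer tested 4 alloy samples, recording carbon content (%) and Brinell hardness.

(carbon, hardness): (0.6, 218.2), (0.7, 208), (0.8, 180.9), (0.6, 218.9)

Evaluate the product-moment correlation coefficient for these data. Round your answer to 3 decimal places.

n = 4, Σx = 2.7, Σy = 826, Σx² = 1.85, Σy² = 171517.26, Σxy = 552.58
nΣxy − ΣxΣy = 2210.32 − 2230.2 = -19.88
nΣx² − (Σx)² = 7.4 − 7.29 = 0.11; nΣy² − (Σy)² = 686069.04 − 682276 = 3793.04
r = -19.88 / √(0.11 × 3793.04) = -19.88 / 20.4263 ≈ -0.973

-0.973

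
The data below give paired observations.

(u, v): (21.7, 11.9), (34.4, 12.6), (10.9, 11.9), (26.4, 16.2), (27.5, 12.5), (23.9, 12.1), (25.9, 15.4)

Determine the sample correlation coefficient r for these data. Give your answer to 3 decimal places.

0.296

n = 7, Σu = 170.7, Σv = 92.6, Σu² = 4468.29, Σv² = 1244.24, Σuv = 2280.86
nΣuv − ΣuΣv = 15966.02 − 15806.82 = 159.2
nΣu² − (Σu)² = 31278.03 − 29138.49 = 2139.54; nΣv² − (Σv)² = 8709.68 − 8574.76 = 134.92
r = 159.2 / √(2139.54 × 134.92) = 159.2 / 537.2772 ≈ 0.296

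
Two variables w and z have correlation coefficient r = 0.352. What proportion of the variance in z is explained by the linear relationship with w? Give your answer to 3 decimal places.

0.124

r² = (0.352)² = 0.124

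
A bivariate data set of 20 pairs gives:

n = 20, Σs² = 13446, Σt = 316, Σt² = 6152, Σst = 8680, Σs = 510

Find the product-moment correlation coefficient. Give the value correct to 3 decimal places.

0.870

r = (nΣst − ΣsΣt) / √[(nΣs² − (Σs)²)(nΣt² − (Σt)²)]
Numerator: 20×8680 − 510×316 = 12440
Denominator: √[(268920 − 260100)(123040 − 99856)] = √[8820 × 23184] = 14299.7510
r = 12440 / 14299.7510 ≈ 0.870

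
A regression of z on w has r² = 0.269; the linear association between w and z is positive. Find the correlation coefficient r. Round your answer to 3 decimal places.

0.519

|r| = √0.269 = 0.519
The association is positive, so r = 0.519.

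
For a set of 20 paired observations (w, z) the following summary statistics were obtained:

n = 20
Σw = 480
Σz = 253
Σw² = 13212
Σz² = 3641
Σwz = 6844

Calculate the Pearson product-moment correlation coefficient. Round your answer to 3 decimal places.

0.894

r = (nΣwz − ΣwΣz) / √[(nΣw² − (Σw)²)(nΣz² − (Σz)²)]
Numerator: 20×6844 − 480×253 = 15440
Denominator: √[(264240 − 230400)(72820 − 64009)] = √[33840 × 8811] = 17267.4329
r = 15440 / 17267.4329 ≈ 0.894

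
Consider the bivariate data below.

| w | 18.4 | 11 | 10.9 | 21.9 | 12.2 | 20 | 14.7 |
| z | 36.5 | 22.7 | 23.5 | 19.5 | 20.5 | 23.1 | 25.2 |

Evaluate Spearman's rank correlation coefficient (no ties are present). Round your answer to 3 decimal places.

Rank w: 5, 2, 1, 7, 3, 6, 4
Rank z: 7, 3, 5, 1, 2, 4, 6
d = rank(w) − rank(z): -2, -1, -4, 6, 1, 2, -2; Σd² = 66
ρ = 1 − 6Σd² / [n(n²−1)] = 1 − 6×66 / (7×48) = 1 − 396/336 ≈ -0.179

-0.179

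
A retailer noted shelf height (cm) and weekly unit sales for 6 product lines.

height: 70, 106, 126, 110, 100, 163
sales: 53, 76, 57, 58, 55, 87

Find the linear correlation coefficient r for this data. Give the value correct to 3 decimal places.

n = 6, Σx = 675, Σy = 386, Σx² = 80681, Σy² = 25792, Σxy = 45009
nΣxy − ΣxΣy = 270054 − 260550 = 9504
nΣx² − (Σx)² = 484086 − 455625 = 28461; nΣy² − (Σy)² = 154752 − 148996 = 5756
r = 9504 / √(28461 × 5756) = 9504 / 12799.2779 ≈ 0.743

0.743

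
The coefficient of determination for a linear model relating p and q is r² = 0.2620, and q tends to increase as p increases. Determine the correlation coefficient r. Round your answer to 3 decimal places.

0.512

|r| = √0.2620 = 0.512
The association is positive, so r = 0.512.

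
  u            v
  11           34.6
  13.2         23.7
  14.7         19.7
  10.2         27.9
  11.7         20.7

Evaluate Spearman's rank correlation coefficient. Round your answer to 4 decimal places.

-0.8000

Rank u: 2, 4, 5, 1, 3
Rank v: 5, 3, 1, 4, 2
d = rank(u) − rank(v): -3, 1, 4, -3, 1; Σd² = 36
ρ = 1 − 6Σd² / [n(n²−1)] = 1 − 6×36 / (5×24) = 1 − 216/120 ≈ -0.8000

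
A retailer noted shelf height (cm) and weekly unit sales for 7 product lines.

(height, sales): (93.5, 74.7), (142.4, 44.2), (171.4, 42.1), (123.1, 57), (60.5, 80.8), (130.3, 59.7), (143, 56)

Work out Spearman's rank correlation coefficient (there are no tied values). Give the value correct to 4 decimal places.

-0.9286

Rank height: 2, 5, 7, 3, 1, 4, 6
Rank sales: 6, 2, 1, 4, 7, 5, 3
d = rank(height) − rank(sales): -4, 3, 6, -1, -6, -1, 3; Σd² = 108
ρ = 1 − 6Σd² / [n(n²−1)] = 1 − 6×108 / (7×48) = 1 − 648/336 ≈ -0.9286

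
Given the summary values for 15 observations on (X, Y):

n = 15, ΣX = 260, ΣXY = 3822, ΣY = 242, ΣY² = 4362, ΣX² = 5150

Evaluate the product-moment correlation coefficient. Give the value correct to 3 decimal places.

-0.687

r = (nΣXY − ΣXΣY) / √[(nΣX² − (ΣX)²)(nΣY² − (ΣY)²)]
Numerator: 15×3822 − 260×242 = -5590
Denominator: √[(77250 − 67600)(65430 − 58564)] = √[9650 × 6866] = 8139.8342
r = -5590 / 8139.8342 ≈ -0.687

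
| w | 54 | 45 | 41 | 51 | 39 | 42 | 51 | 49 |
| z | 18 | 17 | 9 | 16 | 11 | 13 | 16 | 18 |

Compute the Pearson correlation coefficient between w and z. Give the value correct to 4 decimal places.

0.8319

n = 8, Σw = 372, Σz = 118, Σw² = 17510, Σz² = 1820, Σwz = 5595
nΣwz − ΣwΣz = 44760 − 43896 = 864
nΣw² − (Σw)² = 140080 − 138384 = 1696; nΣz² − (Σz)² = 14560 − 13924 = 636
r = 864 / √(1696 × 636) = 864 / 1038.5837 ≈ 0.8319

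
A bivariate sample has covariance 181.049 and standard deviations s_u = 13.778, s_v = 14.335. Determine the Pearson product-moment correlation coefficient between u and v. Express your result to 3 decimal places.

0.917

r = Cov(u,v) / (s_u · s_v) = 181.049 / (13.778 × 14.335)
  = 181.049 / 197.5076 ≈ 0.917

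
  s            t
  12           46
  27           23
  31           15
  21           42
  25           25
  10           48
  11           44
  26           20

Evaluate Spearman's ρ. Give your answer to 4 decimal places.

Rank s: 3, 7, 8, 4, 5, 1, 2, 6
Rank t: 7, 3, 1, 5, 4, 8, 6, 2
d = rank(s) − rank(t): -4, 4, 7, -1, 1, -7, -4, 4; Σd² = 164
ρ = 1 − 6Σd² / [n(n²−1)] = 1 − 6×164 / (8×63) = 1 − 984/504 ≈ -0.9524

-0.9524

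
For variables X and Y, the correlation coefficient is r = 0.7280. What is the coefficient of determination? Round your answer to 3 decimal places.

0.530

r² = (0.7280)² = 0.530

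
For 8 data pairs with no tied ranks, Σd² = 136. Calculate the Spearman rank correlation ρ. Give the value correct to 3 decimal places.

ρ = 1 − 6Σd² / [n(n²−1)] = 1 − 6×136 / (8×63)
  = 1 − 816/504 = 1 − 1.6190 ≈ -0.619

-0.619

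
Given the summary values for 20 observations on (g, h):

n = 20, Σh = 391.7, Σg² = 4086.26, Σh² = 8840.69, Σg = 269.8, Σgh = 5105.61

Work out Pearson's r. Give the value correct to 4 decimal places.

r = (nΣgh − ΣgΣh) / √[(nΣg² − (Σg)²)(nΣh² − (Σh)²)]
Numerator: 20×5105.61 − 269.8×391.7 = -3568.46
Denominator: √[(81725.2 − 72792.04)(176813.8 − 153428.89)] = √[8933.16 × 23384.91] = 14453.4128
r = -3568.46 / 14453.4128 ≈ -0.2469

-0.2469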